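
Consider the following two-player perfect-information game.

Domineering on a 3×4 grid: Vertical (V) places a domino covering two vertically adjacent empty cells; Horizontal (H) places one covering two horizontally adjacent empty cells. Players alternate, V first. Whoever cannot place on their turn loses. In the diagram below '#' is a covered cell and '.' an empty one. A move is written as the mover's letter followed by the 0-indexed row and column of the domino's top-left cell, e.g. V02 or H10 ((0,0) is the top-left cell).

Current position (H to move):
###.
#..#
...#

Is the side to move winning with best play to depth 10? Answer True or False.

H winning at [###./#..#/...#]: True

p1 H@[###./#..#/...#]: H11[###./####/...#]+1* H20[###./#..#/##.#]-1 H21[###./#..#/.###]+1
p2 V@[###./####/...#] terminal -1; root [###./#..#/...#] d10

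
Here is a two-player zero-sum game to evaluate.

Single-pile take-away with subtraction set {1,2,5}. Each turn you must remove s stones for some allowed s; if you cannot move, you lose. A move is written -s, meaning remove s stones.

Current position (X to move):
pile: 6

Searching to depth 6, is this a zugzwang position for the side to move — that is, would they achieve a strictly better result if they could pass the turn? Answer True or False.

zugzwang(6, X) = True

[6] X move#1: -1:-1/5*, -2:-1/4, -5:-1/1
[5] O move#2: -1:-1/4, -2:+1/3*, -5:+1/0
[3] X move#3: -1:-1/2*, -2:-1/1
[2] O move#4: -1:-1/1, -2:+1/0*
[0] end (terminal -1, X#5); searched 6 to 6
if X skipped the turn, O would face:
~ [6] O move#1: -1:-1/5*, -2:-1/4, -5:-1/1
~ [5] X move#2: -1:-1/4, -2:+1/3*, -5:+1/0
~ [3] O move#3: -1:-1/2*, -2:-1/1
~ [2] X move#4: -1:-1/1, -2:+1/0*
~ [0] end (terminal -1, O#5); searched 6 to 6
compare (X): move=-1 vs pass=+1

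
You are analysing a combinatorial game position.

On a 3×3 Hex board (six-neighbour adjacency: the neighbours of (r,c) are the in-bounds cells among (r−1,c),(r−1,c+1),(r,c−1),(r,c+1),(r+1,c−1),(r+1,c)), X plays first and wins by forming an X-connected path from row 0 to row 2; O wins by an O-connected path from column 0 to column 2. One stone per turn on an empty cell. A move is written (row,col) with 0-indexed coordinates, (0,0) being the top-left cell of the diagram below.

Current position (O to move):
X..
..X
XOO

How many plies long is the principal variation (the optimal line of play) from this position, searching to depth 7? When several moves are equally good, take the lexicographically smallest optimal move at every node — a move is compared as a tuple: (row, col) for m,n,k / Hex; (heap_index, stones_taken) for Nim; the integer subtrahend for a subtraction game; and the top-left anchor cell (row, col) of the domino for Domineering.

PV length from [X../..X/XOO]: 4 plies

[X../..X/XOO] O move#1: (0,1):-1/XO./..X/XOO*, (0,2):-1/X.O/..X/XOO, (1,0):-1/X../O.X/XOO, (1,1):-1/X../.OX/XOO
[XO./..X/XOO] X move#2: (0,2):+1/XOX/..X/XOO*, (1,0):+1/XO./X.X/XOO, (1,1):+1/XO./.XX/XOO
[XOX/..X/XOO] O move#3: (1,0):-1/XOX/O.X/XOO*, (1,1):-1/XOX/.OX/XOO
[XOX/O.X/XOO] X move#4: (1,1):+1/XOX/OXX/XOO*
[XOX/OXX/XOO] end (terminal -1, O#5); searched X../..X/XOO to 7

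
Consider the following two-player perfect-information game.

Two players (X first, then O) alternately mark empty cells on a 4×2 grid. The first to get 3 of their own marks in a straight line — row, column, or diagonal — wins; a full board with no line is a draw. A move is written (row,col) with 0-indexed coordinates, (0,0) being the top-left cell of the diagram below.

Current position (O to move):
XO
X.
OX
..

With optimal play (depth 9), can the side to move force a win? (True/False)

O winning at [XO/X./OX/..]: False

ply 1, O at XO/X./OX/.. | (1,1)=+0→XO/XO/OX/..*; (3,0)=+0→XO/X./OX/O.; (3,1)=+0→XO/X./OX/.O
ply 2, X at XO/XO/OX/.. | (3,0)=+0→XO/XO/OX/X.*; (3,1)=+0→XO/XO/OX/.X
ply 3, O at XO/XO/OX/X. | (3,1)=+0→XO/XO/OX/XO*
ply 4: XO/XO/OX/XO is terminal +0 (X); from XO/X./OX/.. depth 9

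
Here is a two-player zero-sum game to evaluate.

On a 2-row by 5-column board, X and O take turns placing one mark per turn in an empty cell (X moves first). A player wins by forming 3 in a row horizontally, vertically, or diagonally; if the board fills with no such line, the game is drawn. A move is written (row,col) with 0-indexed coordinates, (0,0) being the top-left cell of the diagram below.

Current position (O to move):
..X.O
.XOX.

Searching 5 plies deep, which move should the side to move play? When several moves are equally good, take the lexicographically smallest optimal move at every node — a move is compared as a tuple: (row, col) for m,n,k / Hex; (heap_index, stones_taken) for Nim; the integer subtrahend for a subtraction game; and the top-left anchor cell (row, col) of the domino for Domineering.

p1 O@[..X.O/.XOX.]: (0,0)[O.X.O/.XOX.]+0* (0,1)[.OX.O/.XOX.]+0 (0,3)[..XOO/.XOX.]+0 (1,0)[..X.O/OXOX.]-1 (1,4)[..X.O/.XOXO]-1
p2 X@[O.X.O/.XOX.]: (0,1)[OXX.O/.XOX.]+0* (0,3)[O.XXO/.XOX.]+0 (1,0)[O.X.O/XXOX.]+0 (1,4)[O.X.O/.XOXX]+0
p3 O@[OXX.O/.XOX.]: (0,3)[OXXOO/.XOX.]+0* (1,0)[OXX.O/OXOX.]-1 (1,4)[OXX.O/.XOXO]-1
p4 X@[OXXOO/.XOX.]: (1,0)[OXXOO/XXOX.]+0* (1,4)[OXXOO/.XOXX]+0
p5 O@[OXXOO/XXOX.]: (1,4)[OXXOO/XXOXO]+0*
p6 X@[OXXOO/XXOXO] terminal +0; root [..X.O/.XOX.] d5

O's best at [..X.O/.XOX.]: (0,0)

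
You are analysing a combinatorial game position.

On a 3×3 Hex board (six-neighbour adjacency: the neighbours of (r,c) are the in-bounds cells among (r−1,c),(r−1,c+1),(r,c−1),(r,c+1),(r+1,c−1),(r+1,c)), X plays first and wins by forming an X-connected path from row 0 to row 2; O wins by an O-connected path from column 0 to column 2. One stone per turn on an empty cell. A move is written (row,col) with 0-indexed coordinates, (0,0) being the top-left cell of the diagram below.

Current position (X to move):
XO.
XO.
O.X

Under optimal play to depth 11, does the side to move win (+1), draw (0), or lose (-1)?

value(XO./XO./O.X, X) = -1

p1 X@[XO./XO./O.X]: (0,2)[XOX/XO./O.X]-1* (1,2)[XO./XOX/O.X]-1 (2,1)[XO./XO./OXX]-1
p2 O@[XOX/XO./O.X]: (1,2)[XOX/XOO/O.X]+1* (2,1)[XOX/XO./OOX]-1
p3 X@[XOX/XOO/O.X] terminal -1; root [XO./XO./O.X] d11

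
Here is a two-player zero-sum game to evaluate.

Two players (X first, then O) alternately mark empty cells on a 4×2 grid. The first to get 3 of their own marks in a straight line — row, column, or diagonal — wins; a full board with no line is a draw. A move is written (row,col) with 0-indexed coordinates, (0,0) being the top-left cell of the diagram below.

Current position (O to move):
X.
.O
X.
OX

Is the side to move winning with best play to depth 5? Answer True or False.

[X./.O/X./OX] O move#1: (0,1):-1/XO/.O/X./OX, (1,0):+0/X./OO/X./OX*, (2,1):-1/X./.O/XO/OX
[X./OO/X./OX] X move#2: (0,1):+0/XX/OO/X./OX*, (2,1):+0/X./OO/XX/OX
[XX/OO/X./OX] O move#3: (2,1):+0/XX/OO/XO/OX*
[XX/OO/XO/OX] end (terminal +0, X#4); searched X./.O/X./OX to 5

O winning at [X./.O/X./OX]: False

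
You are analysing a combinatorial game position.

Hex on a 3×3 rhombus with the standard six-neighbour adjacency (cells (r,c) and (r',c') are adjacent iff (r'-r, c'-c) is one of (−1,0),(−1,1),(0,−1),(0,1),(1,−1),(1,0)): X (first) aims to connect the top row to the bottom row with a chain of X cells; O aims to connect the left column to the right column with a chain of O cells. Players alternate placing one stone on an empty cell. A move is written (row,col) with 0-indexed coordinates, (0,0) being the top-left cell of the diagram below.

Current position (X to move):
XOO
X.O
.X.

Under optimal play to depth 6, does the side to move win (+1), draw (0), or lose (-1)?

value(XOO/X.O/.X., X) = +1

[XOO/X.O/.X.] X move#1: (1,1):+1/XOO/XXO/.X.*, (2,0):+1/XOO/X.O/XX., (2,2):+1/XOO/X.O/.XX
[XOO/XXO/.X.] end (terminal -1, O#2); searched XOO/X.O/.X. to 6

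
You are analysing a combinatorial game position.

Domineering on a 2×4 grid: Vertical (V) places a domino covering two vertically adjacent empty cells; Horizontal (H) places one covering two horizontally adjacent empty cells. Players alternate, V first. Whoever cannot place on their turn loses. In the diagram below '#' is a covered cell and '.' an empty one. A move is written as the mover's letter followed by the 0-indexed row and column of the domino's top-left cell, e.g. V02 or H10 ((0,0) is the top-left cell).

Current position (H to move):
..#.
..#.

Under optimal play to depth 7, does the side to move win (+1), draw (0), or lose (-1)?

[..#./..#.] H move#1: H00:+1/###./..#.*, H10:+1/..#./###.
[###./..#.] V move#2: V03:-1/####/..##*
[####/..##] H move#3: H10:+1/####/####*
[####/####] end (terminal -1, V#4); searched ..#./..#. to 7

value(..#./..#., H) = +1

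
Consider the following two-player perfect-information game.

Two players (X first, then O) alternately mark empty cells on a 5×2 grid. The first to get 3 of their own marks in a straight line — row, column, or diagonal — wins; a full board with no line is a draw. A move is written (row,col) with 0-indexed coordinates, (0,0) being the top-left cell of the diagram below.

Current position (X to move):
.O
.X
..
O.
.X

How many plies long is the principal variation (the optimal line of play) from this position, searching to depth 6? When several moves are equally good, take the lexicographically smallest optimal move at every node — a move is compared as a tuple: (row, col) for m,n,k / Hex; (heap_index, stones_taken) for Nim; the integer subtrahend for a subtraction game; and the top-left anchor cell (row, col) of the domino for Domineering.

PV length from [.O/.X/../O./.X]: 6 plies

[.O/.X/../O./.X] X move#1: (0,0):-1/XO/.X/../O./.X, (1,0):+0/.O/XX/../O./.X*, (2,0):+0/.O/.X/X./O./.X, (2,1):+0/.O/.X/.X/O./.X, (3,1):+0/.O/.X/../OX/.X, (4,0):+0/.O/.X/../O./XX
[.O/XX/../O./.X] O move#2: (0,0):+0/OO/XX/../O./.X*, (2,0):+0/.O/XX/O./O./.X, (2,1):+0/.O/XX/.O/O./.X, (3,1):+0/.O/XX/../OO/.X, (4,0):+0/.O/XX/../O./OX
[OO/XX/../O./.X] X move#3: (2,0):+0/OO/XX/X./O./.X*, (2,1):+0/OO/XX/.X/O./.X, (3,1):+0/OO/XX/../OX/.X, (4,0):+0/OO/XX/../O./XX
[OO/XX/X./O./.X] O move#4: (2,1):+0/OO/XX/XO/O./.X*, (3,1):+0/OO/XX/X./OO/.X, (4,0):+0/OO/XX/X./O./OX
[OO/XX/XO/O./.X] X move#5: (3,1):+0/OO/XX/XO/OX/.X*, (4,0):+0/OO/XX/XO/O./XX
[OO/XX/XO/OX/.X] O move#6: (4,0):+0/OO/XX/XO/OX/OX*
[OO/XX/XO/OX/OX] end (terminal +0, X#7); searched .O/.X/../O./.X to 6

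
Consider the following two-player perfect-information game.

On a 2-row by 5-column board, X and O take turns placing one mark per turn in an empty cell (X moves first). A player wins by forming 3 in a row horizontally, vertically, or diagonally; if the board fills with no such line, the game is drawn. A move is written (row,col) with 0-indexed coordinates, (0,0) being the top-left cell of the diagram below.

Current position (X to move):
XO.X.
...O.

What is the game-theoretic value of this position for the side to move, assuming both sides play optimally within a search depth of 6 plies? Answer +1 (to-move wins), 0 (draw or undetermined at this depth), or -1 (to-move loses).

p1 X@[XO.X./...O.]: (0,2)[XOXX./...O.]+0* (0,4)[XO.XX/...O.]+0 (1,0)[XO.X./X..O.]-1 (1,1)[XO.X./.X.O.]+0 (1,2)[XO.X./..XO.]+0 (1,4)[XO.X./...OX]+0
p2 O@[XOXX./...O.]: (0,4)[XOXXO/...O.]+0* (1,0)[XOXX./O..O.]-1 (1,1)[XOXX./.O.O.]-1 (1,2)[XOXX./..OO.]-1 (1,4)[XOXX./...OO]-1
p3 X@[XOXXO/...O.]: (1,0)[XOXXO/X..O.]-1 (1,1)[XOXXO/.X.O.]+0* (1,2)[XOXXO/..XO.]+0 (1,4)[XOXXO/...OX]+0
p4 O@[XOXXO/.X.O.]: (1,0)[XOXXO/OX.O.]+0* (1,2)[XOXXO/.XOO.]+0 (1,4)[XOXXO/.X.OO]+0
p5 X@[XOXXO/OX.O.]: (1,2)[XOXXO/OXXO.]+0* (1,4)[XOXXO/OX.OX]+0
p6 O@[XOXXO/OXXO.]: (1,4)[XOXXO/OXXOO]+0*
p7 X@[XOXXO/OXXOO] terminal +0; root [XO.X./...O.] d6

value(XO.X./...O., X) = 0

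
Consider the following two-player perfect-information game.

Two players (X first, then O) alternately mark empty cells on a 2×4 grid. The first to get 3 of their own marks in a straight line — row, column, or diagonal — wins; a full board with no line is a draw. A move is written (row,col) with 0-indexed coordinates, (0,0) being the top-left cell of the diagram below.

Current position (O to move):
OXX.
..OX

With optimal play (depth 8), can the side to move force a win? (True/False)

p1 O@[OXX./..OX]: (0,3)[OXXO/..OX]+0* (1,0)[OXX./O.OX]-1 (1,1)[OXX./.OOX]-1
p2 X@[OXXO/..OX]: (1,0)[OXXO/X.OX]+0* (1,1)[OXXO/.XOX]+0
p3 O@[OXXO/X.OX]: (1,1)[OXXO/XOOX]+0*
p4 X@[OXXO/XOOX] terminal +0; root [OXX./..OX] d8

O winning at [OXX./..OX]: False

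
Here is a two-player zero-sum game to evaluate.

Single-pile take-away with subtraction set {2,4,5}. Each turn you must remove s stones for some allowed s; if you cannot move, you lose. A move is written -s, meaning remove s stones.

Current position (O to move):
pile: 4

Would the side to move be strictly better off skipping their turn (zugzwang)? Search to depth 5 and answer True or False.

ply 1, O at 4 | -2=-1→2; -4=+1→0*
ply 2: 0 is terminal -1 (X); from 4 depth 5
if O skipped the turn, X would face:
~ ply 1, X at 4 | -2=-1→2; -4=+1→0*
~ ply 2: 0 is terminal -1 (O); from 4 depth 5
compare (O): move=+1 vs pass=-1

zugzwang(4, O) = False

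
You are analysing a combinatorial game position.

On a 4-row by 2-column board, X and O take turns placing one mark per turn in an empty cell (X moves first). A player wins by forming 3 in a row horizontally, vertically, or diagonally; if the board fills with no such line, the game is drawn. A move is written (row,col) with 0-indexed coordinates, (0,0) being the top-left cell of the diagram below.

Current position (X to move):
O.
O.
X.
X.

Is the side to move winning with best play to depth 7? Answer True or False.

X winning at [O./O./X./X.]: False

ply 1, X at O./O./X./X. | (0,1)=+0→OX/O./X./X.*; (1,1)=+0→O./OX/X./X.; (2,1)=+0→O./O./XX/X.; (3,1)=+0→O./O./X./XX
ply 2, O at OX/O./X./X. | (1,1)=+0→OX/OO/X./X.*; (2,1)=+0→OX/O./XO/X.; (3,1)=+0→OX/O./X./XO
ply 3, X at OX/OO/X./X. | (2,1)=+0→OX/OO/XX/X.*; (3,1)=+0→OX/OO/X./XX
ply 4, O at OX/OO/XX/X. | (3,1)=+0→OX/OO/XX/XO*
ply 5: OX/OO/XX/XO is terminal +0 (X); from O./O./X./X. depth 7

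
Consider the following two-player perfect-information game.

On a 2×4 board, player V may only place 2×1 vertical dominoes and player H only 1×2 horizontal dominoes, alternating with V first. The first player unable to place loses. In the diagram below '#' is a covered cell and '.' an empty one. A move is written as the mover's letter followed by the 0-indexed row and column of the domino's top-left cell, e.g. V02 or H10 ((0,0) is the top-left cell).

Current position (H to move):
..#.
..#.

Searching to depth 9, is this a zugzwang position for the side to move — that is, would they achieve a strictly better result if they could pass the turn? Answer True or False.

p1 H@[..#./..#.]: H00[###./..#.]+1* H10[..#./###.]+1
p2 V@[###./..#.]: V03[####/..##]-1*
p3 H@[####/..##]: H10[####/####]+1*
p4 V@[####/####] terminal -1; root [..#./..#.] d9
if H skipped the turn, V would face:
~ p1 V@[..#./..#.]: V00[#.#./#.#.]+1* V01[.##./.##.]+1 V03[..##/..##]-1
~ p2 H@[#.#./#.#.] terminal -1; root [..#./..#.] d9
compare (H): move=+1 vs pass=-1

zugzwang(..#./..#., H) = False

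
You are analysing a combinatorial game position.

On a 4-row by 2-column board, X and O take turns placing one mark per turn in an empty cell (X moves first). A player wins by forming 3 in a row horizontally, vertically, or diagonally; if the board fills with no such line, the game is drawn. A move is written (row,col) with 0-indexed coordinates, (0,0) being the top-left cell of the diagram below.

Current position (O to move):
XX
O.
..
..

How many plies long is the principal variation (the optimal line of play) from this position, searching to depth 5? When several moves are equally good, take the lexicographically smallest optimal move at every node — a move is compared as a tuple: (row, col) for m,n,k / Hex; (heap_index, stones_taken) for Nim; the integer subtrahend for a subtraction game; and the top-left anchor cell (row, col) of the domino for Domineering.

p1 O@[XX/O./../..]: (1,1)[XX/OO/../..]+0* (2,0)[XX/O./O./..]+0 (2,1)[XX/O./.O/..]+0 (3,0)[XX/O./../O.]+0 (3,1)[XX/O./../.O]+0
p2 X@[XX/OO/../..]: (2,0)[XX/OO/X./..]+0* (2,1)[XX/OO/.X/..]+0 (3,0)[XX/OO/../X.]+0 (3,1)[XX/OO/../.X]+0
p3 O@[XX/OO/X./..]: (2,1)[XX/OO/XO/..]+0* (3,0)[XX/OO/X./O.]+0 (3,1)[XX/OO/X./.O]+0
p4 X@[XX/OO/XO/..]: (3,0)[XX/OO/XO/X.]-1 (3,1)[XX/OO/XO/.X]+0*
p5 O@[XX/OO/XO/.X]: (3,0)[XX/OO/XO/OX]+0*
p6 X@[XX/OO/XO/OX] terminal +0; root [XX/O./../..] d5

PV length from [XX/O./../..]: 5 plies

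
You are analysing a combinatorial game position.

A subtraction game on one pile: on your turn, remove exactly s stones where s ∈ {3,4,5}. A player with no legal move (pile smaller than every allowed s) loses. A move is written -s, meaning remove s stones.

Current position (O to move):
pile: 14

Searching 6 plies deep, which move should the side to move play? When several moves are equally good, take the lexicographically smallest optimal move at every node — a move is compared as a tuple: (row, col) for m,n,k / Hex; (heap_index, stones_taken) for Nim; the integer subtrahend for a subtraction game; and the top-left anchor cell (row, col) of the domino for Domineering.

ply 1, O at 14 | -3=-1→11; -4=+1→10*; -5=+1→9
ply 2, X at 10 | -3=-1→7*; -4=-1→6; -5=-1→5
ply 3, O at 7 | -3=-1→4; -4=-1→3; -5=+1→2*
ply 4: 2 is terminal -1 (X); from 14 depth 6

O's best at [14]: -4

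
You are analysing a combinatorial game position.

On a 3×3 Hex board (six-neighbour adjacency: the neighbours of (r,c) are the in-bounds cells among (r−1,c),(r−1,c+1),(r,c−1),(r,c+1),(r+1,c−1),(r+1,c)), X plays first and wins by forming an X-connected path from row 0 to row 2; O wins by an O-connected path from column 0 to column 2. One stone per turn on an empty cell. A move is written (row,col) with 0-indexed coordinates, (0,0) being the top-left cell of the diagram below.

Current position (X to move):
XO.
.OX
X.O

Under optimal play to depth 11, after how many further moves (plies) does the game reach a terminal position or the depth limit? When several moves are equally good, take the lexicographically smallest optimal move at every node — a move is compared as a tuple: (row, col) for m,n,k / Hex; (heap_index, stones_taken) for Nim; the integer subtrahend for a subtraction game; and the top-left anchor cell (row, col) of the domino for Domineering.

ply 1, X at XO./.OX/X.O | (0,2)=+1→XOX/.OX/X.O*; (1,0)=+1→XO./XOX/X.O; (2,1)=+1→XO./.OX/XXO
ply 2, O at XOX/.OX/X.O | (1,0)=-1→XOX/OOX/X.O*; (2,1)=-1→XOX/.OX/XOO
ply 3, X at XOX/OOX/X.O | (2,1)=+1→XOX/OOX/XXO*
ply 4: XOX/OOX/XXO is terminal -1 (O); from XO./.OX/X.O depth 11

PV length from [XO./.OX/X.O]: 3 plies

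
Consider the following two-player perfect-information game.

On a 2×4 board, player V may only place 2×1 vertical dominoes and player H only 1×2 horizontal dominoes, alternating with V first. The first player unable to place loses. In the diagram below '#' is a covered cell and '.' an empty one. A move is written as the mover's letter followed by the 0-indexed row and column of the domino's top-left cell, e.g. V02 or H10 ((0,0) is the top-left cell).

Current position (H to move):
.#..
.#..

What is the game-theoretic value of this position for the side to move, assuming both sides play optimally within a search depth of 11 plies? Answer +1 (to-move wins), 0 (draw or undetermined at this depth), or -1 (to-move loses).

value(.#../.#.., H) = +1

ply 1, H at .#../.#.. | H02=+1→.###/.#..*; H12=+1→.#../.###
ply 2, V at .###/.#.. | V00=-1→####/##..*
ply 3, H at ####/##.. | H12=+1→####/####*
ply 4: ####/#### is terminal -1 (V); from .#../.#.. depth 11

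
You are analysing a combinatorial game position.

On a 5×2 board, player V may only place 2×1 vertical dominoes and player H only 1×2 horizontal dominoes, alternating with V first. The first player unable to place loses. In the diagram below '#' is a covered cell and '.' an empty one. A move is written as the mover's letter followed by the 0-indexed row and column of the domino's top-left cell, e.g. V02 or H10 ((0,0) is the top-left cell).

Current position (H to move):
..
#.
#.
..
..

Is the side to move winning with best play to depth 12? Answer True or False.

[../#./#./../..] H move#1: H00:-1/##/#./#./../.., H30:+1/../#./#./##/..*, H40:+1/../#./#./../##
[../#./#./##/..] V move#2: V01:-1/.#/##/#./##/..*, V11:-1/../##/##/##/..
[.#/##/#./##/..] H move#3: H40:+1/.#/##/#./##/##*
[.#/##/#./##/##] end (terminal -1, V#4); searched ../#./#./../.. to 12

H winning at [../#./#./../..]: True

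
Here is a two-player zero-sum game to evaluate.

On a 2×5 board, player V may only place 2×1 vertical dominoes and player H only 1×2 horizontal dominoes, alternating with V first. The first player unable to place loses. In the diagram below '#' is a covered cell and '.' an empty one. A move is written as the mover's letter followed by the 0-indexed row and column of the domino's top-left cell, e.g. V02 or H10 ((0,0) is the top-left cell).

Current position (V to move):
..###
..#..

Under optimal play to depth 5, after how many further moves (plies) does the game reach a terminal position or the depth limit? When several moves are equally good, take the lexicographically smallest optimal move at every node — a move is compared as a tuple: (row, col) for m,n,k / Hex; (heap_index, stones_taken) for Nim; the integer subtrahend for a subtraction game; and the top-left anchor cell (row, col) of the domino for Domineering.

PV length from [..###/..#..]: 3 plies

p1 V@[..###/..#..]: V00[#.###/#.#..]+1* V01[.####/.##..]+1
p2 H@[#.###/#.#..]: H13[#.###/#.###]-1*
p3 V@[#.###/#.###]: V01[#####/#####]+1*
p4 H@[#####/#####] terminal -1; root [..###/..#..] d5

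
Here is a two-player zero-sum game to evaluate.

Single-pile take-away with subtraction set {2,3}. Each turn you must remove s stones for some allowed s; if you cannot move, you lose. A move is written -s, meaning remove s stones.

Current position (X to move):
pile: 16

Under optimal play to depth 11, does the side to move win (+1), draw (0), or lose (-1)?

p1 X@[16]: -2[14]-1* -3[13]-1
p2 O@[14]: -2[12]-1 -3[11]+1*
p3 X@[11]: -2[9]-1* -3[8]-1
p4 O@[9]: -2[7]-1 -3[6]+1*
p5 X@[6]: -2[4]-1* -3[3]-1
p6 O@[4]: -2[2]-1 -3[1]+1*
p7 X@[1] terminal -1; root [16] d11

value(16, X) = -1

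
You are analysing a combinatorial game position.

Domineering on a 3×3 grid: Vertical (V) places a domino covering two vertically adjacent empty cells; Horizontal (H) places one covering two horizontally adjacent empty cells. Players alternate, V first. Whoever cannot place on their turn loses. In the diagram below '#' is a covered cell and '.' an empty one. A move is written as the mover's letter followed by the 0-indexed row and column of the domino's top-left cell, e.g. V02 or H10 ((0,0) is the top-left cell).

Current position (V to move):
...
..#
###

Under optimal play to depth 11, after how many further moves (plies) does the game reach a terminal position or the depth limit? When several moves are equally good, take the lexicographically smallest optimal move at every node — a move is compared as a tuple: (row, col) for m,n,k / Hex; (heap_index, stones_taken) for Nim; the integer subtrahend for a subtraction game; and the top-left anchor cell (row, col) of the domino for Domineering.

PV length from [.../..#/###]: 1 ply

p1 V@[.../..#/###]: V00[#../#.#/###]-1 V01[.#./.##/###]+1*
p2 H@[.#./.##/###] terminal -1; root [.../..#/###] d11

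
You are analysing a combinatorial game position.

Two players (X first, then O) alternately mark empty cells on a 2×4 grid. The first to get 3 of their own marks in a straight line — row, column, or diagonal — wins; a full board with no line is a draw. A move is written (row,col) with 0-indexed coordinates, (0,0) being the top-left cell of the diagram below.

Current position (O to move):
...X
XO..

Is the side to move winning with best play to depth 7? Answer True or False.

ply 1, O at ...X/XO.. | (0,0)=+0→O..X/XO..*; (0,1)=+0→.O.X/XO..; (0,2)=+0→..OX/XO..; (1,2)=+0→...X/XOO.; (1,3)=+0→...X/XO.O
ply 2, X at O..X/XO.. | (0,1)=+0→OX.X/XO..*; (0,2)=+0→O.XX/XO..; (1,2)=+0→O..X/XOX.; (1,3)=+0→O..X/XO.X
ply 3, O at OX.X/XO.. | (0,2)=+0→OXOX/XO..*; (1,2)=-1→OX.X/XOO.; (1,3)=-1→OX.X/XO.O
ply 4, X at OXOX/XO.. | (1,2)=+0→OXOX/XOX.*; (1,3)=+0→OXOX/XO.X
ply 5, O at OXOX/XOX. | (1,3)=+0→OXOX/XOXO*
ply 6: OXOX/XOXO is terminal +0 (X); from ...X/XO.. depth 7

O winning at [...X/XO..]: False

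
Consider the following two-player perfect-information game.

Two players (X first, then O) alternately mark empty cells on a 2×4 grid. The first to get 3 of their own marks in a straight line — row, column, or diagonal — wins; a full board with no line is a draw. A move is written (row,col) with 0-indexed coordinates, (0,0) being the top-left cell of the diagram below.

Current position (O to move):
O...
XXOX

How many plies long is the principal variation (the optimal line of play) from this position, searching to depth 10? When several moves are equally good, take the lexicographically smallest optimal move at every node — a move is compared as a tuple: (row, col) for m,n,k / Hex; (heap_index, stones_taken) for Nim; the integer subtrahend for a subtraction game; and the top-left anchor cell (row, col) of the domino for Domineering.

PV length from [O.../XXOX]: 3 plies

p1 O@[O.../XXOX]: (0,1)[OO../XXOX]+0* (0,2)[O.O./XXOX]+0 (0,3)[O..O/XXOX]+0
p2 X@[OO../XXOX]: (0,2)[OOX./XXOX]+0* (0,3)[OO.X/XXOX]-1
p3 O@[OOX./XXOX]: (0,3)[OOXO/XXOX]+0*
p4 X@[OOXO/XXOX] terminal +0; root [O.../XXOX] d10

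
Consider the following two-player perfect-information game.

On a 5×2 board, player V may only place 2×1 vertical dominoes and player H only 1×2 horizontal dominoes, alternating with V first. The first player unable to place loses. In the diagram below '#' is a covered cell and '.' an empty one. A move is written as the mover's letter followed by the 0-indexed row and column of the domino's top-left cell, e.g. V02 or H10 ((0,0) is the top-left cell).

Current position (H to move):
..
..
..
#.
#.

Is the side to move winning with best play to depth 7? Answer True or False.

H winning at [../../../#./#.]: True

[../../../#./#.] H move#1: H00:-1/##/../../#./#., H10:+1/../##/../#./#.*, H20:-1/../../##/#./#.
[../##/../#./#.] V move#2: V21:-1/../##/.#/##/#.*, V31:-1/../##/../##/##
[../##/.#/##/#.] H move#3: H00:+1/##/##/.#/##/#.*
[##/##/.#/##/#.] end (terminal -1, V#4); searched ../../../#./#. to 7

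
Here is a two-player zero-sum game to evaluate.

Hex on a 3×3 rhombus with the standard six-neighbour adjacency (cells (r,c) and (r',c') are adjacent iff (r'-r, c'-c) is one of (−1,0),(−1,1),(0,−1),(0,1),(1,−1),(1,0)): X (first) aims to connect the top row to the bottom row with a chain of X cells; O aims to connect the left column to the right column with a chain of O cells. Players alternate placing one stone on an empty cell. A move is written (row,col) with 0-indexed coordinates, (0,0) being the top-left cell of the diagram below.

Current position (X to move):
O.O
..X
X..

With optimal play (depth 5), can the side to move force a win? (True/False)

X winning at [O.O/..X/X..]: True

ply 1, X at O.O/..X/X.. | (0,1)=+1→OXO/..X/X..*; (1,0)=-1→O.O/X.X/X..; (1,1)=-1→O.O/.XX/X..; (2,1)=-1→O.O/..X/XX.; (2,2)=-1→O.O/..X/X.X
ply 2, O at OXO/..X/X.. | (1,0)=-1→OXO/O.X/X..*; (1,1)=-1→OXO/.OX/X..; (2,1)=-1→OXO/..X/XO.; (2,2)=-1→OXO/..X/X.O
ply 3, X at OXO/O.X/X.. | (1,1)=+1→OXO/OXX/X..*; (2,1)=-1→OXO/O.X/XX.; (2,2)=-1→OXO/O.X/X.X
ply 4: OXO/OXX/X.. is terminal -1 (O); from O.O/..X/X.. depth 5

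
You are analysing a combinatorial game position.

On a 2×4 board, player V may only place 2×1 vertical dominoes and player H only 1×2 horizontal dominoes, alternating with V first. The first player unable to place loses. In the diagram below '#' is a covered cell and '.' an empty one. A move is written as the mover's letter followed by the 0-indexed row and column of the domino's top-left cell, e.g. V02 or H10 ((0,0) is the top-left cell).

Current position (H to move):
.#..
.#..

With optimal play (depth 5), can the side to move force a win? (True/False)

H winning at [.#../.#..]: True

p1 H@[.#../.#..]: H02[.###/.#..]+1* H12[.#../.###]+1
p2 V@[.###/.#..]: V00[####/##..]-1*
p3 H@[####/##..]: H12[####/####]+1*
p4 V@[####/####] terminal -1; root [.#../.#..] d5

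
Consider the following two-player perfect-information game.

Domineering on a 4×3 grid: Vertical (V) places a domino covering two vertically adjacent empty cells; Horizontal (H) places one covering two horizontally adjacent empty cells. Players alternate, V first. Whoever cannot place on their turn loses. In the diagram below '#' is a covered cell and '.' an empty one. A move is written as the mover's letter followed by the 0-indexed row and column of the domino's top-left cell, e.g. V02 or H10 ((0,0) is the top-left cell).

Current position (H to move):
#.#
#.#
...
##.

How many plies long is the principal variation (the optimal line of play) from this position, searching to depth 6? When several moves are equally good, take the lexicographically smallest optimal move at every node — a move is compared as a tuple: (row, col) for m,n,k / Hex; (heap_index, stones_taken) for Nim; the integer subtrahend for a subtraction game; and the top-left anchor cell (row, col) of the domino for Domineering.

PV length from [#.#/#.#/.../##.]: 2 plies

ply 1, H at #.#/#.#/.../##. | H20=-1→#.#/#.#/##./##.*; H21=-1→#.#/#.#/.##/##.
ply 2, V at #.#/#.#/##./##. | V01=+1→###/###/##./##.*; V22=+1→#.#/#.#/###/###
ply 3: ###/###/##./##. is terminal -1 (H); from #.#/#.#/.../##. depth 6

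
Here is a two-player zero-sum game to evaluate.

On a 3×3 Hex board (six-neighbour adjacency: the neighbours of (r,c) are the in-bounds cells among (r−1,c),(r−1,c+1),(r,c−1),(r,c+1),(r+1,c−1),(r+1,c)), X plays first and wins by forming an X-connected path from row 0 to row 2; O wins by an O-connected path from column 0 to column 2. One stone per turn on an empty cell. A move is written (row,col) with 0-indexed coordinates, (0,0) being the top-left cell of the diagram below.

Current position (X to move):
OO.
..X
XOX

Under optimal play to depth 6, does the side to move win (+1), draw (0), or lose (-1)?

value(OO./..X/XOX, X) = +1

p1 X@[OO./..X/XOX]: (0,2)[OOX/..X/XOX]+1* (1,0)[OO./X.X/XOX]-1 (1,1)[OO./.XX/XOX]-1
p2 O@[OOX/..X/XOX] terminal -1; root [OO./..X/XOX] d6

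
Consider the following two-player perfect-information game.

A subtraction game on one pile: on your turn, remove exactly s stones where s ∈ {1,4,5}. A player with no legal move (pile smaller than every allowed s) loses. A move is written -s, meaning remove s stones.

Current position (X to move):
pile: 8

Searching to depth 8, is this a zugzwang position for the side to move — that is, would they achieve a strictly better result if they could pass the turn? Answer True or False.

p1 X@[8]: -1[7]-1* -4[4]-1 -5[3]-1
p2 O@[7]: -1[6]-1 -4[3]-1 -5[2]+1*
p3 X@[2]: -1[1]-1*
p4 O@[1]: -1[0]+1*
p5 X@[0] terminal -1; root [8] d8
if X skipped the turn, O would face:
~ p1 O@[8]: -1[7]-1* -4[4]-1 -5[3]-1
~ p2 X@[7]: -1[6]-1 -4[3]-1 -5[2]+1*
~ p3 O@[2]: -1[1]-1*
~ p4 X@[1]: -1[0]+1*
~ p5 O@[0] terminal -1; root [8] d8
compare (X): move=-1 vs pass=+1

zugzwang(8, X) = True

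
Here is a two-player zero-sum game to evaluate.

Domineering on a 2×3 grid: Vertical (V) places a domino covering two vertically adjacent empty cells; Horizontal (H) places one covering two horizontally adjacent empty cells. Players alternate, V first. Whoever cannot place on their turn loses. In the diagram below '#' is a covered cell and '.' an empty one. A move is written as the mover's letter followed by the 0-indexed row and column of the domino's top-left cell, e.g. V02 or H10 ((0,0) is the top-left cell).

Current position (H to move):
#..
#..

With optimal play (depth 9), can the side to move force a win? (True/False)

ply 1, H at #../#.. | H01=+1→###/#..*; H11=+1→#../###
ply 2: ###/#.. is terminal -1 (V); from #../#.. depth 9

H winning at [#../#..]: True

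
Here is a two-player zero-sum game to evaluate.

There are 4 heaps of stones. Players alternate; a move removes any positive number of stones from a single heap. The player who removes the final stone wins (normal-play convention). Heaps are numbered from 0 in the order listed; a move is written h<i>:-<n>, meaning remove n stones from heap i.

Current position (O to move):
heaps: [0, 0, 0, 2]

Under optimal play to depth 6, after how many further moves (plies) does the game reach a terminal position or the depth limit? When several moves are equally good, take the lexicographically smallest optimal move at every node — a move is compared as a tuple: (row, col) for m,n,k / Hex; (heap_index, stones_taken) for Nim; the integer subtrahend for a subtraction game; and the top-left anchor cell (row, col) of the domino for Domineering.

PV length from [(0,0,0,2)]: 1 ply

p1 O@[(0,0,0,2)]: h3:-1[(0,0,0,1)]-1 h3:-2[(0,0,0,0)]+1*
p2 X@[(0,0,0,0)] terminal -1; root [(0,0,0,2)] d6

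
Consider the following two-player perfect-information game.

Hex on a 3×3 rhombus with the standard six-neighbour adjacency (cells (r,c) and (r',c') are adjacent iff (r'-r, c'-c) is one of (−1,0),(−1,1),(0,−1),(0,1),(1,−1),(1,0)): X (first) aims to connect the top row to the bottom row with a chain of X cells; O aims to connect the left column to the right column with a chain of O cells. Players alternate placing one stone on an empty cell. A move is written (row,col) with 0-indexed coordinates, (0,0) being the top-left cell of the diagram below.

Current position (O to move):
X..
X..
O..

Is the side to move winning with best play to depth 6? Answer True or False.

[X../X../O..] O move#1: (0,1):-1/XO./X../O.., (0,2):+1/X.O/X../O..*, (1,1):+1/X../XO./O.., (1,2):+1/X../X.O/O.., (2,1):+1/X../X../OO., (2,2):+1/X../X../O.O
[X.O/X../O..] X move#2: (0,1):-1/XXO/X../O..*, (1,1):-1/X.O/XX./O.., (1,2):-1/X.O/X.X/O.., (2,1):-1/X.O/X../OX., (2,2):-1/X.O/X../O.X
[XXO/X../O..] O move#3: (1,1):+1/XXO/XO./O..*, (1,2):+1/XXO/X.O/O.., (2,1):+1/XXO/X../OO., (2,2):+1/XXO/X../O.O
[XXO/XO./O..] end (terminal -1, X#4); searched X../X../O.. to 6

O winning at [X../X../O..]: True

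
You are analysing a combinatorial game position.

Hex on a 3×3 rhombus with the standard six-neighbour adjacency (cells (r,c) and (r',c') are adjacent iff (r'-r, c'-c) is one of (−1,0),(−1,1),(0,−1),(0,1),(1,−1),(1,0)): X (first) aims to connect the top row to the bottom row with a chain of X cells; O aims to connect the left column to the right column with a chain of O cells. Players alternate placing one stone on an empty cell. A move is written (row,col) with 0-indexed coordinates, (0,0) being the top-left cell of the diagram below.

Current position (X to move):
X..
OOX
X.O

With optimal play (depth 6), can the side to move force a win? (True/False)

X winning at [X../OOX/X.O]: False

p1 X@[X../OOX/X.O]: (0,1)[XX./OOX/X.O]-1* (0,2)[X.X/OOX/X.O]-1 (2,1)[X../OOX/XXO]-1
p2 O@[XX./OOX/X.O]: (0,2)[XXO/OOX/X.O]+1* (2,1)[XX./OOX/XOO]+1
p3 X@[XXO/OOX/X.O] terminal -1; root [X../OOX/X.O] d6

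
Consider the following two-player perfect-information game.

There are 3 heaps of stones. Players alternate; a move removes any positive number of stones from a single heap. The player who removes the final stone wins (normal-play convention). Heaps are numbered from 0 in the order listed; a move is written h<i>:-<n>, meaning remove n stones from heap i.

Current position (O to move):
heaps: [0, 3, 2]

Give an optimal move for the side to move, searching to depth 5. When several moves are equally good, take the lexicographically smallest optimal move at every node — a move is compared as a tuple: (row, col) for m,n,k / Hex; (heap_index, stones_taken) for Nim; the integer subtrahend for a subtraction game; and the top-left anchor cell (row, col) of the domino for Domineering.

ply 1, O at (0,3,2) | h1:-1=+1→(0,2,2)*; h1:-2=-1→(0,1,2); h1:-3=-1→(0,0,2); h2:-1=-1→(0,3,1); h2:-2=-1→(0,3,0)
ply 2, X at (0,2,2) | h1:-1=-1→(0,1,2)*; h1:-2=-1→(0,0,2); h2:-1=-1→(0,2,1); h2:-2=-1→(0,2,0)
ply 3, O at (0,1,2) | h1:-1=-1→(0,0,2); h2:-1=+1→(0,1,1)*; h2:-2=-1→(0,1,0)
ply 4, X at (0,1,1) | h1:-1=-1→(0,0,1)*; h2:-1=-1→(0,1,0)
ply 5, O at (0,0,1) | h2:-1=+1→(0,0,0)*
ply 6: (0,0,0) is terminal -1 (X); from (0,3,2) depth 5

O's best at [(0,3,2)]: h1:-1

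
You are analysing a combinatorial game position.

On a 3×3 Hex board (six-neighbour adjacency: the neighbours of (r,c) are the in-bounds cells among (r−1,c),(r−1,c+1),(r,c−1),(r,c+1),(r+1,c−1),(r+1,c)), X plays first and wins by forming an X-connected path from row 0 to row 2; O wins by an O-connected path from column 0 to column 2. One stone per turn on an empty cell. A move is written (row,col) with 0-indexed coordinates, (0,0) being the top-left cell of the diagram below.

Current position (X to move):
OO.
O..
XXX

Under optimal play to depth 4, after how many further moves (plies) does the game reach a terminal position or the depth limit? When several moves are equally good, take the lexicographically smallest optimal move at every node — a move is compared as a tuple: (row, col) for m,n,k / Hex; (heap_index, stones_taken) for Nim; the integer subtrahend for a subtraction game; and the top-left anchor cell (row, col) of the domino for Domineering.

ply 1, X at OO./O../XXX | (0,2)=+1→OOX/O../XXX*; (1,1)=-1→OO./OX./XXX; (1,2)=-1→OO./O.X/XXX
ply 2, O at OOX/O../XXX | (1,1)=-1→OOX/OO./XXX*; (1,2)=-1→OOX/O.O/XXX
ply 3, X at OOX/OO./XXX | (1,2)=+1→OOX/OOX/XXX*
ply 4: OOX/OOX/XXX is terminal -1 (O); from OO./O../XXX depth 4

PV length from [OO./O../XXX]: 3 plies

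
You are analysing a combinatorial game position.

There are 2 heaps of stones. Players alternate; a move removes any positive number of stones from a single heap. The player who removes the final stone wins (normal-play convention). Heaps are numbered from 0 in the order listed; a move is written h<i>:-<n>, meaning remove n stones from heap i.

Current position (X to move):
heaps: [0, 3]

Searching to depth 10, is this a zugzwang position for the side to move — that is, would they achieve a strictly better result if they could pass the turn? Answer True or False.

[(0,3)] X move#1: h1:-1:-1/(0,2), h1:-2:-1/(0,1), h1:-3:+1/(0,0)*
[(0,0)] end (terminal -1, O#2); searched (0,3) to 10
if X skipped the turn, O would face:
~ [(0,3)] O move#1: h1:-1:-1/(0,2), h1:-2:-1/(0,1), h1:-3:+1/(0,0)*
~ [(0,0)] end (terminal -1, X#2); searched (0,3) to 10
compare (X): move=+1 vs pass=-1

zugzwang((0,3), X) = False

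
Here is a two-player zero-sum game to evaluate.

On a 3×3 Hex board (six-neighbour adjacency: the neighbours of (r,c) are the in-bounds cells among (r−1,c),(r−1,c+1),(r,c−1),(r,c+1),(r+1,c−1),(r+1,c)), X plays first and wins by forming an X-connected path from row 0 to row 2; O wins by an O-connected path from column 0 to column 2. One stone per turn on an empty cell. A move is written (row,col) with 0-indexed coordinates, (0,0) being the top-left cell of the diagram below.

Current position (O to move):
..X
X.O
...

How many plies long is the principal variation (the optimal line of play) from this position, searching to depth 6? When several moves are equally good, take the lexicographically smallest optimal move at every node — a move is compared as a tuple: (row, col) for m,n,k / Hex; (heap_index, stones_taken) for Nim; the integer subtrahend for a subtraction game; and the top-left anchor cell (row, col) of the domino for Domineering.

ply 1, O at ..X/X.O/... | (0,0)=-1→O.X/X.O/...; (0,1)=-1→.OX/X.O/...; (1,1)=-1→..X/XOO/...; (2,0)=+1→..X/X.O/O..*; (2,1)=-1→..X/X.O/.O.; (2,2)=-1→..X/X.O/..O
ply 2, X at ..X/X.O/O.. | (0,0)=-1→X.X/X.O/O..*; (0,1)=-1→.XX/X.O/O..; (1,1)=-1→..X/XXO/O..; (2,1)=-1→..X/X.O/OX.; (2,2)=-1→..X/X.O/O.X
ply 3, O at X.X/X.O/O.. | (0,1)=+1→XOX/X.O/O..*; (1,1)=+1→X.X/XOO/O..; (2,1)=+1→X.X/X.O/OO.; (2,2)=+1→X.X/X.O/O.O
ply 4, X at XOX/X.O/O.. | (1,1)=-1→XOX/XXO/O..*; (2,1)=-1→XOX/X.O/OX.; (2,2)=-1→XOX/X.O/O.X
ply 5, O at XOX/XXO/O.. | (2,1)=+1→XOX/XXO/OO.*; (2,2)=-1→XOX/XXO/O.O
ply 6: XOX/XXO/OO. is terminal -1 (X); from ..X/X.O/... depth 6

PV length from [..X/X.O/...]: 5 plies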